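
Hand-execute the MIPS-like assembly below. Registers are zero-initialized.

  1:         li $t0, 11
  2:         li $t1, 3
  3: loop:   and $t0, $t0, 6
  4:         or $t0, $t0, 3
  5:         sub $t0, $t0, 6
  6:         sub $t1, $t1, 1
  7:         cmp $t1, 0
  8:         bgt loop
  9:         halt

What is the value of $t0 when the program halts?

$t0=11
$t1=3
$t0=11&6=2
$t0=2|3=3
$t0=3-6=-3
$t1=3-1=2
cmp $t1, 0  (cmp 2,0)
bgt loop: taken
$t0=(-3)&6=4
$t0=4|3=7
$t0=7-6=1
$t1=2-1=1
cmp $t1, 0  (cmp 1,0)
bgt loop: taken
$t0=1&6=0
$t0=0|3=3
$t0=3-6=-3
$t1=1-1=0
cmp $t1, 0  (cmp 0,0)
bgt loop: not taken
halt.

-3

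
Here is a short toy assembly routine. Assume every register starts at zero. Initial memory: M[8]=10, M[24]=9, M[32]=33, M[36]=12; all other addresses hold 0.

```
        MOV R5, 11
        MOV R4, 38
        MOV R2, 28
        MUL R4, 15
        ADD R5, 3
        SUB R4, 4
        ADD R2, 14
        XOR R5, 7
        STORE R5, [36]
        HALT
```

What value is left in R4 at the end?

566

MOV R5, 11 → R5=11
MOV R4, 38 → R4=38
MOV R2, 28 → R2=28
MUL R4, 15 → R4=38*15=570
ADD R5, 3 → R5=11+3=14
SUB R4, 4 → R4=570-4=566
ADD R2, 14 → R2=28+14=42
XOR R5, 7 → R5=14^7=9
STORE R5, [36] → M[36]=9
halt.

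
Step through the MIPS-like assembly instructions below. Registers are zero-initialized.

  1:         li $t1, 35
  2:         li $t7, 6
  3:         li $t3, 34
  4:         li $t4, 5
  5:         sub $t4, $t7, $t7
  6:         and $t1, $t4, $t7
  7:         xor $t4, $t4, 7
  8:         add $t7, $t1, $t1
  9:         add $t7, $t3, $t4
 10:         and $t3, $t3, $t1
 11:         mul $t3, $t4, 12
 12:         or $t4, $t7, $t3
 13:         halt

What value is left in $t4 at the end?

$t1=35
$t7=6
$t3=34
$t4=5
$t4=6-6=0
$t1=0&6=0
$t4=0^7=7
$t7=0+0=0
$t7=34+7=41
$t3=34&0=0
$t3=7*12=84
$t4=41|84=125
halt.

125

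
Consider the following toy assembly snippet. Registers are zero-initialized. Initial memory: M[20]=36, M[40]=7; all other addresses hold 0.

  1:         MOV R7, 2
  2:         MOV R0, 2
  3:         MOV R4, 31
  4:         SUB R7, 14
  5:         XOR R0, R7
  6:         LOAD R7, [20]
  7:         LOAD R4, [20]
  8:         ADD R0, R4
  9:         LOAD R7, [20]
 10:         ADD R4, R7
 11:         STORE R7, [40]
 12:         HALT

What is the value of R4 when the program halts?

R7=2
R0=2
R4=31
R7=2-14=-12
R0=2^(-12)=-10
R7=M[20]=36
R4=M[20]=36
R0=(-10)+36=26
R7=M[20]=36
R4=36+36=72
STORE R7, [40] → M[40]=36
halt.

72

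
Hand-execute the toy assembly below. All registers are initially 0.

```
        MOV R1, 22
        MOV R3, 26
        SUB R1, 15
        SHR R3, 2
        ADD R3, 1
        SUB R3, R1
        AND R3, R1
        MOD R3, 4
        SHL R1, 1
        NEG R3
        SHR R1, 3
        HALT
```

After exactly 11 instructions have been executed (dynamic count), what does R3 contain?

MOV R1, 22 → R1=22
MOV R3, 26 → R3=26
SUB R1, 15 → R1=22-15=7
SHR R3, 2 → R3=26>>2=6
ADD R3, 1 → R3=6+1=7
SUB R3, R1 → R3=7-7=0
AND R3, R1 → R3=0&7=0
MOD R3, 4 → R3=0%4=0
SHL R1, 1 → R1=7<<1=14
NEG R3 → R3=-(0)=0
SHR R1, 3 → R1=14>>3=1
After step 11: R3 = 0.

0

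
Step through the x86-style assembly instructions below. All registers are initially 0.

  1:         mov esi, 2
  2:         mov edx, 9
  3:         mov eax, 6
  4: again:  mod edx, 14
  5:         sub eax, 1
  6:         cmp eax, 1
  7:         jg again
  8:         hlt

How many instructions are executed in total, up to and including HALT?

24

esi=2
edx=9
eax=6
edx=9%14=9
eax=6-1=5
cmp eax, 1  (cmp 5,1)
jg again: taken
edx=9%14=9
eax=5-1=4
cmp eax, 1  (cmp 4,1)
jg again: taken
edx=9%14=9
eax=4-1=3
cmp eax, 1  (cmp 3,1)
jg again: taken
edx=9%14=9
eax=3-1=2
cmp eax, 1  (cmp 2,1)
jg again: taken
edx=9%14=9
eax=2-1=1
cmp eax, 1  (cmp 1,1)
jg again: not taken
halt.
Total executed instructions: 24.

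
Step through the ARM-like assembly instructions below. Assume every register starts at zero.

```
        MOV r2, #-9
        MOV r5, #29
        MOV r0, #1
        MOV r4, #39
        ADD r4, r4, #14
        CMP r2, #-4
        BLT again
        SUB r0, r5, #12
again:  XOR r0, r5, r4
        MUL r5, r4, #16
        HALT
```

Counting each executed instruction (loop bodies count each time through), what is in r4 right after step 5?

53

MOV r2, #-9 → r2=-9
MOV r5, #29 → r5=29
MOV r0, #1 → r0=1
MOV r4, #39 → r4=39
ADD r4, r4, #14 → r4=39+14=53
After step 5: r4 = 53.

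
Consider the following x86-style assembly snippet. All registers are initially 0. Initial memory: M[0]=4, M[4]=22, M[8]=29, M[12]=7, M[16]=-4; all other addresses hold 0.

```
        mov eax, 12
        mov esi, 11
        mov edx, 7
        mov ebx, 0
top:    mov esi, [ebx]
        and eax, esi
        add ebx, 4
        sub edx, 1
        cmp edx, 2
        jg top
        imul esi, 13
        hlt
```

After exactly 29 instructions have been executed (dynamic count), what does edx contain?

mov eax, 12 → eax=12
mov esi, 11 → esi=11
mov edx, 7 → edx=7
mov ebx, 0 → ebx=0
mov esi, [ebx] → esi=M[0]=4
and eax, esi → eax=12&4=4
add ebx, 4 → ebx=0+4=4
sub edx, 1 → edx=7-1=6
cmp edx, 2  (cmp 6,2)
jg top: taken
mov esi, [ebx] → esi=M[4]=22
and eax, esi → eax=4&22=4
add ebx, 4 → ebx=4+4=8
sub edx, 1 → edx=6-1=5
cmp edx, 2  (cmp 5,2)
jg top: taken
mov esi, [ebx] → esi=M[8]=29
and eax, esi → eax=4&29=4
add ebx, 4 → ebx=8+4=12
sub edx, 1 → edx=5-1=4
cmp edx, 2  (cmp 4,2)
jg top: taken
mov esi, [ebx] → esi=M[12]=7
and eax, esi → eax=4&7=4
add ebx, 4 → ebx=12+4=16
sub edx, 1 → edx=4-1=3
cmp edx, 2  (cmp 3,2)
jg top: taken
mov esi, [ebx] → esi=M[16]=-4
After step 29: edx = 3.

3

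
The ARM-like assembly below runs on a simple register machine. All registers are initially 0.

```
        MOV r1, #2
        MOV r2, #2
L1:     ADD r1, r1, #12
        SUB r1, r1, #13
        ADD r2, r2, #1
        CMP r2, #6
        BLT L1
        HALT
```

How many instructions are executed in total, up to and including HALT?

23

MOV r1, #2 → r1=2
MOV r2, #2 → r2=2
ADD r1, r1, #12 → r1=2+12=14
SUB r1, r1, #13 → r1=14-13=1
ADD r2, r2, #1 → r2=2+1=3
CMP r2, #6  (cmp 3,6)
BLT L1: taken
ADD r1, r1, #12 → r1=1+12=13
SUB r1, r1, #13 → r1=13-13=0
ADD r2, r2, #1 → r2=3+1=4
CMP r2, #6  (cmp 4,6)
BLT L1: taken
ADD r1, r1, #12 → r1=0+12=12
SUB r1, r1, #13 → r1=12-13=-1
ADD r2, r2, #1 → r2=4+1=5
CMP r2, #6  (cmp 5,6)
BLT L1: taken
ADD r1, r1, #12 → r1=(-1)+12=11
SUB r1, r1, #13 → r1=11-13=-2
ADD r2, r2, #1 → r2=5+1=6
CMP r2, #6  (cmp 6,6)
BLT L1: not taken
halt.
Total executed instructions: 23.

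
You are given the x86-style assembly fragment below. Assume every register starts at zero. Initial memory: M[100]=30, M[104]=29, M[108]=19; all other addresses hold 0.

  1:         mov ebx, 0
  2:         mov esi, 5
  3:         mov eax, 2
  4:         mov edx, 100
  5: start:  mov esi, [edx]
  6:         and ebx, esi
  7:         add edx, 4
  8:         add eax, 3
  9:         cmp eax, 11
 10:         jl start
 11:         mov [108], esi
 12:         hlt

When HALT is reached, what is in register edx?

112

mov ebx, 0 → ebx=0
mov esi, 5 → esi=5
mov eax, 2 → eax=2
mov edx, 100 → edx=100
mov esi, [edx] → esi=M[100]=30
and ebx, esi → ebx=0&30=0
add edx, 4 → edx=100+4=104
add eax, 3 → eax=2+3=5
cmp eax, 11  (cmp 5,11)
jl start: taken
mov esi, [edx] → esi=M[104]=29
and ebx, esi → ebx=0&29=0
add edx, 4 → edx=104+4=108
add eax, 3 → eax=5+3=8
cmp eax, 11  (cmp 8,11)
jl start: taken
mov esi, [edx] → esi=M[108]=19
and ebx, esi → ebx=0&19=0
add edx, 4 → edx=108+4=112
add eax, 3 → eax=8+3=11
cmp eax, 11  (cmp 11,11)
jl start: not taken
mov [108], esi → M[108]=19
halt.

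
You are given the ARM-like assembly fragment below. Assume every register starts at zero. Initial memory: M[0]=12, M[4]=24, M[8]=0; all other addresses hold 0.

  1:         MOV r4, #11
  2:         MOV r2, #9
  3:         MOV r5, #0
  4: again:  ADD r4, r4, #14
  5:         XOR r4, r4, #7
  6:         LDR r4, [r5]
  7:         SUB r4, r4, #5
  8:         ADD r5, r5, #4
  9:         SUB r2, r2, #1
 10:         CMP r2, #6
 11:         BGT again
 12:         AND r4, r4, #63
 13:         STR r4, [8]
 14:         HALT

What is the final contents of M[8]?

59

MOV r4, #11 → r4=11
MOV r2, #9 → r2=9
MOV r5, #0 → r5=0
ADD r4, r4, #14 → r4=11+14=25
XOR r4, r4, #7 → r4=25^7=30
LDR r4, [r5] → r4=M[0]=12
SUB r4, r4, #5 → r4=12-5=7
ADD r5, r5, #4 → r5=0+4=4
SUB r2, r2, #1 → r2=9-1=8
CMP r2, #6  (cmp 8,6)
BGT again: taken
ADD r4, r4, #14 → r4=7+14=21
XOR r4, r4, #7 → r4=21^7=18
LDR r4, [r5] → r4=M[4]=24
SUB r4, r4, #5 → r4=24-5=19
ADD r5, r5, #4 → r5=4+4=8
SUB r2, r2, #1 → r2=8-1=7
CMP r2, #6  (cmp 7,6)
BGT again: taken
ADD r4, r4, #14 → r4=19+14=33
XOR r4, r4, #7 → r4=33^7=38
LDR r4, [r5] → r4=M[8]=0
SUB r4, r4, #5 → r4=0-5=-5
ADD r5, r5, #4 → r5=8+4=12
SUB r2, r2, #1 → r2=7-1=6
CMP r2, #6  (cmp 6,6)
BGT again: not taken
AND r4, r4, #63 → r4=(-5)&63=59
STR r4, [8] → M[8]=59
halt.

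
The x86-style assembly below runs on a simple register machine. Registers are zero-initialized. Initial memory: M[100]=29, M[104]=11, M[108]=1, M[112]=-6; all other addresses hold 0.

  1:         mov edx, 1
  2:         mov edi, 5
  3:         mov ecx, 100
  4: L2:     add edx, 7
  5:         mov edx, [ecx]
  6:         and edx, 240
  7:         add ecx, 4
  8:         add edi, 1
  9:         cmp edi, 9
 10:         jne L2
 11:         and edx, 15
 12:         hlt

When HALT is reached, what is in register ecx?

edx=1
edi=5
ecx=100
edx=1+7=8
edx=M[100]=29
edx=29&240=16
ecx=100+4=104
edi=5+1=6
cmp edi, 9  (cmp 6,9)
jne L2: taken
edx=16+7=23
edx=M[104]=11
edx=11&240=0
ecx=104+4=108
edi=6+1=7
cmp edi, 9  (cmp 7,9)
jne L2: taken
edx=0+7=7
edx=M[108]=1
edx=1&240=0
ecx=108+4=112
edi=7+1=8
cmp edi, 9  (cmp 8,9)
jne L2: taken
edx=0+7=7
edx=M[112]=-6
edx=(-6)&240=240
ecx=112+4=116
edi=8+1=9
cmp edi, 9  (cmp 9,9)
jne L2: not taken
edx=240&15=0
halt.

116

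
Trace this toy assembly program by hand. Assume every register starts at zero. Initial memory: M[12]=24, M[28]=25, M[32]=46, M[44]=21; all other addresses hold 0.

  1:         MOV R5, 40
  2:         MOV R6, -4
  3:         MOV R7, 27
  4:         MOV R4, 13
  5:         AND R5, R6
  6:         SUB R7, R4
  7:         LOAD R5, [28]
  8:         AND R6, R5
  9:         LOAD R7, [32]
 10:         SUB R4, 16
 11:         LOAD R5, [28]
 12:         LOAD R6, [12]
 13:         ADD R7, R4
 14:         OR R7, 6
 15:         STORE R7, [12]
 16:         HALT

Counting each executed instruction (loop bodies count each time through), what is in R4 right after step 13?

-3

R5=40
R6=-4
R7=27
R4=13
R5=40&(-4)=40
R7=27-13=14
R5=M[28]=25
R6=(-4)&25=24
R7=M[32]=46
R4=13-16=-3
R5=M[28]=25
R6=M[12]=24
R7=46+(-3)=43
After step 13: R4 = -3.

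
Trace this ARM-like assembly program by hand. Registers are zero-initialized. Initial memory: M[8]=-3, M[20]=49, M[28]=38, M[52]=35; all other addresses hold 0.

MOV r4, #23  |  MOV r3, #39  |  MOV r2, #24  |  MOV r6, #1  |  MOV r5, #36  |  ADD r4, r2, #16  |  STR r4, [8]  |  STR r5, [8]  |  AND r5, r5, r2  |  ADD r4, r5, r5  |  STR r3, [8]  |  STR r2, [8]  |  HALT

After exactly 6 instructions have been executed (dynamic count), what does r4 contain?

after MOV r4, #23: r4=23
after MOV r3, #39: r3=39
after MOV r2, #24: r2=24
after MOV r6, #1: r6=1
after MOV r5, #36: r5=36
after ADD r4, r2, #16: r4=24+16=40
After step 6: r4 = 40.

40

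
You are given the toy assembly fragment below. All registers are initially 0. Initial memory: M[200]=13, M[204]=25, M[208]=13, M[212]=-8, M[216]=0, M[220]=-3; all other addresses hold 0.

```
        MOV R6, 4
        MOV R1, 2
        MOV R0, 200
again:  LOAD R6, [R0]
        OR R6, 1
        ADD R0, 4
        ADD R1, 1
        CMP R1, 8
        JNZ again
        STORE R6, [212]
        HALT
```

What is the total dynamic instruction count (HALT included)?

after MOV R6, 4: R6=4
after MOV R1, 2: R1=2
after MOV R0, 200: R0=200
after LOAD R6, [R0]: R6=M[200]=13
after OR R6, 1: R6=13|1=13
after ADD R0, 4: R0=200+4=204
after ADD R1, 1: R1=2+1=3
CMP R1, 8  (cmp 3,8)
JNZ again: taken
after LOAD R6, [R0]: R6=M[204]=25
after OR R6, 1: R6=25|1=25
after ADD R0, 4: R0=204+4=208
after ADD R1, 1: R1=3+1=4
CMP R1, 8  (cmp 4,8)
JNZ again: taken
after LOAD R6, [R0]: R6=M[208]=13
after OR R6, 1: R6=13|1=13
after ADD R0, 4: R0=208+4=212
after ADD R1, 1: R1=4+1=5
CMP R1, 8  (cmp 5,8)
JNZ again: taken
after LOAD R6, [R0]: R6=M[212]=-8
after OR R6, 1: R6=(-8)|1=-7
after ADD R0, 4: R0=212+4=216
after ADD R1, 1: R1=5+1=6
CMP R1, 8  (cmp 6,8)
JNZ again: taken
after LOAD R6, [R0]: R6=M[216]=0
after OR R6, 1: R6=0|1=1
after ADD R0, 4: R0=216+4=220
after ADD R1, 1: R1=6+1=7
CMP R1, 8  (cmp 7,8)
JNZ again: taken
after LOAD R6, [R0]: R6=M[220]=-3
after OR R6, 1: R6=(-3)|1=-3
after ADD R0, 4: R0=220+4=224
after ADD R1, 1: R1=7+1=8
CMP R1, 8  (cmp 8,8)
JNZ again: not taken
STORE R6, [212] → M[212]=-3
halt.
Total executed instructions: 41.

41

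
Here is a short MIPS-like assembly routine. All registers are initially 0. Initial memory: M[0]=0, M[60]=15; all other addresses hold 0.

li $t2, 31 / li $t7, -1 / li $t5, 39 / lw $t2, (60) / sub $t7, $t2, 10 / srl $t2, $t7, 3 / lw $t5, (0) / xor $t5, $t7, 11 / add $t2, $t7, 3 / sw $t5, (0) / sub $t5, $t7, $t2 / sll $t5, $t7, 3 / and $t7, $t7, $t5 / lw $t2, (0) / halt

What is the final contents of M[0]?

14

li $t2, 31 → $t2=31
li $t7, -1 → $t7=-1
li $t5, 39 → $t5=39
lw $t2, (60) → $t2=M[60]=15
sub $t7, $t2, 10 → $t7=15-10=5
srl $t2, $t7, 3 → $t2=5>>3=0
lw $t5, (0) → $t5=M[0]=0
xor $t5, $t7, 11 → $t5=5^11=14
add $t2, $t7, 3 → $t2=5+3=8
sw $t5, (0) → M[0]=14
sub $t5, $t7, $t2 → $t5=5-8=-3
sll $t5, $t7, 3 → $t5=5<<3=40
and $t7, $t7, $t5 → $t7=5&40=0
lw $t2, (0) → $t2=M[0]=14
halt.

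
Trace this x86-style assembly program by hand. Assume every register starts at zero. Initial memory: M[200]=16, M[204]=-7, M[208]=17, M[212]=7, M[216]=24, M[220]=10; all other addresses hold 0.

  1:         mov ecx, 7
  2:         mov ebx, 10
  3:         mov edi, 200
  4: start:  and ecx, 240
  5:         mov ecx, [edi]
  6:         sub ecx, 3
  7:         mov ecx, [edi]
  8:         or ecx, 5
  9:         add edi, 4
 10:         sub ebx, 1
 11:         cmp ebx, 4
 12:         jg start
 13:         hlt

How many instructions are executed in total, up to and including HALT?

58

mov ecx, 7 → ecx=7
mov ebx, 10 → ebx=10
mov edi, 200 → edi=200
and ecx, 240 → ecx=7&240=0
mov ecx, [edi] → ecx=M[200]=16
sub ecx, 3 → ecx=16-3=13
mov ecx, [edi] → ecx=M[200]=16
or ecx, 5 → ecx=16|5=21
add edi, 4 → edi=200+4=204
sub ebx, 1 → ebx=10-1=9
cmp ebx, 4  (cmp 9,4)
jg start: taken
and ecx, 240 → ecx=21&240=16
mov ecx, [edi] → ecx=M[204]=-7
sub ecx, 3 → ecx=(-7)-3=-10
mov ecx, [edi] → ecx=M[204]=-7
or ecx, 5 → ecx=(-7)|5=-3
add edi, 4 → edi=204+4=208
sub ebx, 1 → ebx=9-1=8
cmp ebx, 4  (cmp 8,4)
jg start: taken
and ecx, 240 → ecx=(-3)&240=240
mov ecx, [edi] → ecx=M[208]=17
sub ecx, 3 → ecx=17-3=14
mov ecx, [edi] → ecx=M[208]=17
or ecx, 5 → ecx=17|5=21
add edi, 4 → edi=208+4=212
sub ebx, 1 → ebx=8-1=7
cmp ebx, 4  (cmp 7,4)
jg start: taken
and ecx, 240 → ecx=21&240=16
mov ecx, [edi] → ecx=M[212]=7
sub ecx, 3 → ecx=7-3=4
mov ecx, [edi] → ecx=M[212]=7
or ecx, 5 → ecx=7|5=7
add edi, 4 → edi=212+4=216
sub ebx, 1 → ebx=7-1=6
cmp ebx, 4  (cmp 6,4)
jg start: taken
and ecx, 240 → ecx=7&240=0
mov ecx, [edi] → ecx=M[216]=24
sub ecx, 3 → ecx=24-3=21
mov ecx, [edi] → ecx=M[216]=24
or ecx, 5 → ecx=24|5=29
add edi, 4 → edi=216+4=220
sub ebx, 1 → ebx=6-1=5
cmp ebx, 4  (cmp 5,4)
jg start: taken
and ecx, 240 → ecx=29&240=16
mov ecx, [edi] → ecx=M[220]=10
sub ecx, 3 → ecx=10-3=7
mov ecx, [edi] → ecx=M[220]=10
or ecx, 5 → ecx=10|5=15
add edi, 4 → edi=220+4=224
sub ebx, 1 → ebx=5-1=4
cmp ebx, 4  (cmp 4,4)
jg start: not taken
halt.
Total executed instructions: 58.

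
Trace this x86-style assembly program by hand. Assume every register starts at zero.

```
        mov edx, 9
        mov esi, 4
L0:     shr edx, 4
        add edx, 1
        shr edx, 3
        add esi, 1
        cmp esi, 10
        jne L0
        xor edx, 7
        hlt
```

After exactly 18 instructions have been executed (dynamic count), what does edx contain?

0

edx=9
esi=4
edx=9>>4=0
edx=0+1=1
edx=1>>3=0
esi=4+1=5
cmp esi, 10  (cmp 5,10)
jne L0: taken
edx=0>>4=0
edx=0+1=1
edx=1>>3=0
esi=5+1=6
cmp esi, 10  (cmp 6,10)
jne L0: taken
edx=0>>4=0
edx=0+1=1
edx=1>>3=0
esi=6+1=7
After step 18: edx = 0.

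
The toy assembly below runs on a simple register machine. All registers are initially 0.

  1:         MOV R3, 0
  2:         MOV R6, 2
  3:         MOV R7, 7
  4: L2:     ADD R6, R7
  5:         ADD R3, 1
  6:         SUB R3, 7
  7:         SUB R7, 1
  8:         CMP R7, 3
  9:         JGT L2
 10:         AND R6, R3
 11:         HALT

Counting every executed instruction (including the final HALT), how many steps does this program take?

29

R3=0
R6=2
R7=7
R6=2+7=9
R3=0+1=1
R3=1-7=-6
R7=7-1=6
CMP R7, 3  (cmp 6,3)
JGT L2: taken
R6=9+6=15
R3=(-6)+1=-5
R3=(-5)-7=-12
R7=6-1=5
CMP R7, 3  (cmp 5,3)
JGT L2: taken
R6=15+5=20
R3=(-12)+1=-11
R3=(-11)-7=-18
R7=5-1=4
CMP R7, 3  (cmp 4,3)
JGT L2: taken
R6=20+4=24
R3=(-18)+1=-17
R3=(-17)-7=-24
R7=4-1=3
CMP R7, 3  (cmp 3,3)
JGT L2: not taken
R6=24&(-24)=8
halt.
Total executed instructions: 29.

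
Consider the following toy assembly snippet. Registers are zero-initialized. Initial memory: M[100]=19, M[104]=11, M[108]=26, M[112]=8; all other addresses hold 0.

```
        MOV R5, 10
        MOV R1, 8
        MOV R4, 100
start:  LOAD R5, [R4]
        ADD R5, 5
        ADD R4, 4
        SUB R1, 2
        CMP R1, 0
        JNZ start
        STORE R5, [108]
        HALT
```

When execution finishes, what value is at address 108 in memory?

13

MOV R5, 10 → R5=10
MOV R1, 8 → R1=8
MOV R4, 100 → R4=100
LOAD R5, [R4] → R5=M[100]=19
ADD R5, 5 → R5=19+5=24
ADD R4, 4 → R4=100+4=104
SUB R1, 2 → R1=8-2=6
CMP R1, 0  (cmp 6,0)
JNZ start: taken
LOAD R5, [R4] → R5=M[104]=11
ADD R5, 5 → R5=11+5=16
ADD R4, 4 → R4=104+4=108
SUB R1, 2 → R1=6-2=4
CMP R1, 0  (cmp 4,0)
JNZ start: taken
LOAD R5, [R4] → R5=M[108]=26
ADD R5, 5 → R5=26+5=31
ADD R4, 4 → R4=108+4=112
SUB R1, 2 → R1=4-2=2
CMP R1, 0  (cmp 2,0)
JNZ start: taken
LOAD R5, [R4] → R5=M[112]=8
ADD R5, 5 → R5=8+5=13
ADD R4, 4 → R4=112+4=116
SUB R1, 2 → R1=2-2=0
CMP R1, 0  (cmp 0,0)
JNZ start: not taken
STORE R5, [108] → M[108]=13
halt.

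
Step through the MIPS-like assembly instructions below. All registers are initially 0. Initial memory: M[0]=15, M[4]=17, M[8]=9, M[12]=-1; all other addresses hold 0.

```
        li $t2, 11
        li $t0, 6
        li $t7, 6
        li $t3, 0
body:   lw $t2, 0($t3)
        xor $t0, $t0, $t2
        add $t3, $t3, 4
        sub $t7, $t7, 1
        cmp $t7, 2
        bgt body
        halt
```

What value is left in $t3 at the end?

16

li $t2, 11 → $t2=11
li $t0, 6 → $t0=6
li $t7, 6 → $t7=6
li $t3, 0 → $t3=0
lw $t2, 0($t3) → $t2=M[0]=15
xor $t0, $t0, $t2 → $t0=6^15=9
add $t3, $t3, 4 → $t3=0+4=4
sub $t7, $t7, 1 → $t7=6-1=5
cmp $t7, 2  (cmp 5,2)
bgt body: taken
lw $t2, 0($t3) → $t2=M[4]=17
xor $t0, $t0, $t2 → $t0=9^17=24
add $t3, $t3, 4 → $t3=4+4=8
sub $t7, $t7, 1 → $t7=5-1=4
cmp $t7, 2  (cmp 4,2)
bgt body: taken
lw $t2, 0($t3) → $t2=M[8]=9
xor $t0, $t0, $t2 → $t0=24^9=17
add $t3, $t3, 4 → $t3=8+4=12
sub $t7, $t7, 1 → $t7=4-1=3
cmp $t7, 2  (cmp 3,2)
bgt body: taken
lw $t2, 0($t3) → $t2=M[12]=-1
xor $t0, $t0, $t2 → $t0=17^(-1)=-18
add $t3, $t3, 4 → $t3=12+4=16
sub $t7, $t7, 1 → $t7=3-1=2
cmp $t7, 2  (cmp 2,2)
bgt body: not taken
halt.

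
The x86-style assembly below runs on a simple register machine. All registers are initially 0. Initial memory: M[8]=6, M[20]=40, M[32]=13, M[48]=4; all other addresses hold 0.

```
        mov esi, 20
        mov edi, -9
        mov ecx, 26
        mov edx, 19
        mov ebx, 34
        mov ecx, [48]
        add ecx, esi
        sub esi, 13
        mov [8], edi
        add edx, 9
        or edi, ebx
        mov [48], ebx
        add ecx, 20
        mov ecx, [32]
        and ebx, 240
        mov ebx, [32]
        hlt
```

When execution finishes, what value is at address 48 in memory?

mov esi, 20 → esi=20
mov edi, -9 → edi=-9
mov ecx, 26 → ecx=26
mov edx, 19 → edx=19
mov ebx, 34 → ebx=34
mov ecx, [48] → ecx=M[48]=4
add ecx, esi → ecx=4+20=24
sub esi, 13 → esi=20-13=7
mov [8], edi → M[8]=-9
add edx, 9 → edx=19+9=28
or edi, ebx → edi=(-9)|34=-9
mov [48], ebx → M[48]=34
add ecx, 20 → ecx=24+20=44
mov ecx, [32] → ecx=M[32]=13
and ebx, 240 → ebx=34&240=32
mov ebx, [32] → ebx=M[32]=13
halt.

34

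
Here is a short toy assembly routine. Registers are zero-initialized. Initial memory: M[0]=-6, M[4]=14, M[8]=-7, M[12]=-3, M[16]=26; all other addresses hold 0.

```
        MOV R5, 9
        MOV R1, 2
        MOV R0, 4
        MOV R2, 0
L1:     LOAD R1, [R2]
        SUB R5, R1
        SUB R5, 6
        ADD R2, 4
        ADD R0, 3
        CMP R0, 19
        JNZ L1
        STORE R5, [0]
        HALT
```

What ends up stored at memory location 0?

R5=9
R1=2
R0=4
R2=0
R1=M[0]=-6
R5=9-(-6)=15
R5=15-6=9
R2=0+4=4
R0=4+3=7
CMP R0, 19  (cmp 7,19)
JNZ L1: taken
R1=M[4]=14
R5=9-14=-5
R5=(-5)-6=-11
R2=4+4=8
R0=7+3=10
CMP R0, 19  (cmp 10,19)
JNZ L1: taken
R1=M[8]=-7
R5=(-11)-(-7)=-4
R5=(-4)-6=-10
R2=8+4=12
R0=10+3=13
CMP R0, 19  (cmp 13,19)
JNZ L1: taken
R1=M[12]=-3
R5=(-10)-(-3)=-7
R5=(-7)-6=-13
R2=12+4=16
R0=13+3=16
CMP R0, 19  (cmp 16,19)
JNZ L1: taken
R1=M[16]=26
R5=(-13)-26=-39
R5=(-39)-6=-45
R2=16+4=20
R0=16+3=19
CMP R0, 19  (cmp 19,19)
JNZ L1: not taken
STORE R5, [0] → M[0]=-45
halt.

-45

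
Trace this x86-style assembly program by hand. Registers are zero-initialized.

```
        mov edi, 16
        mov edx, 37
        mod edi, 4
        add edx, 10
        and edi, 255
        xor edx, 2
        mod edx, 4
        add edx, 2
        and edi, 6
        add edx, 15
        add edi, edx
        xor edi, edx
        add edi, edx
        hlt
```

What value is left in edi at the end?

18

after mov edi, 16: edi=16
after mov edx, 37: edx=37
after mod edi, 4: edi=16%4=0
after add edx, 10: edx=37+10=47
after and edi, 255: edi=0&255=0
after xor edx, 2: edx=47^2=45
after mod edx, 4: edx=45%4=1
after add edx, 2: edx=1+2=3
after and edi, 6: edi=0&6=0
after add edx, 15: edx=3+15=18
after add edi, edx: edi=0+18=18
after xor edi, edx: edi=18^18=0
after add edi, edx: edi=0+18=18
halt.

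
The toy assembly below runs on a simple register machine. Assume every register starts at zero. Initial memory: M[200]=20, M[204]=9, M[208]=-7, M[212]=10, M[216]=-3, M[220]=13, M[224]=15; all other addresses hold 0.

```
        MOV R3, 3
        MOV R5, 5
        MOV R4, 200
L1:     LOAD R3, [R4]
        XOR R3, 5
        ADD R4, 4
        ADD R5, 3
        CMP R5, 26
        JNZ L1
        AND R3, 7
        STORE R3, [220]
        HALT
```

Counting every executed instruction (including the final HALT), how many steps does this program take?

MOV R3, 3 → R3=3
MOV R5, 5 → R5=5
MOV R4, 200 → R4=200
LOAD R3, [R4] → R3=M[200]=20
XOR R3, 5 → R3=20^5=17
ADD R4, 4 → R4=200+4=204
ADD R5, 3 → R5=5+3=8
CMP R5, 26  (cmp 8,26)
JNZ L1: taken
LOAD R3, [R4] → R3=M[204]=9
XOR R3, 5 → R3=9^5=12
ADD R4, 4 → R4=204+4=208
ADD R5, 3 → R5=8+3=11
CMP R5, 26  (cmp 11,26)
JNZ L1: taken
LOAD R3, [R4] → R3=M[208]=-7
XOR R3, 5 → R3=(-7)^5=-4
ADD R4, 4 → R4=208+4=212
ADD R5, 3 → R5=11+3=14
CMP R5, 26  (cmp 14,26)
JNZ L1: taken
LOAD R3, [R4] → R3=M[212]=10
XOR R3, 5 → R3=10^5=15
ADD R4, 4 → R4=212+4=216
ADD R5, 3 → R5=14+3=17
CMP R5, 26  (cmp 17,26)
JNZ L1: taken
LOAD R3, [R4] → R3=M[216]=-3
XOR R3, 5 → R3=(-3)^5=-8
ADD R4, 4 → R4=216+4=220
ADD R5, 3 → R5=17+3=20
CMP R5, 26  (cmp 20,26)
JNZ L1: taken
LOAD R3, [R4] → R3=M[220]=13
XOR R3, 5 → R3=13^5=8
ADD R4, 4 → R4=220+4=224
ADD R5, 3 → R5=20+3=23
CMP R5, 26  (cmp 23,26)
JNZ L1: taken
LOAD R3, [R4] → R3=M[224]=15
XOR R3, 5 → R3=15^5=10
ADD R4, 4 → R4=224+4=228
ADD R5, 3 → R5=23+3=26
CMP R5, 26  (cmp 26,26)
JNZ L1: not taken
AND R3, 7 → R3=10&7=2
STORE R3, [220] → M[220]=2
halt.
Total executed instructions: 48.

48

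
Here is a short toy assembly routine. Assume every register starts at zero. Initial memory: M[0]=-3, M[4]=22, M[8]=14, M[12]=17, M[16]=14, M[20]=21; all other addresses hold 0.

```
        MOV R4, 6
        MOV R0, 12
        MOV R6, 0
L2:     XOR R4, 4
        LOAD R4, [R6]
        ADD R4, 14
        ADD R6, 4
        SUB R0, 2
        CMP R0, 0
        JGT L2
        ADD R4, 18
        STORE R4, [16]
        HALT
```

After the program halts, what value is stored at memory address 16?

53

R4=6
R0=12
R6=0
R4=6^4=2
R4=M[0]=-3
R4=(-3)+14=11
R6=0+4=4
R0=12-2=10
CMP R0, 0  (cmp 10,0)
JGT L2: taken
R4=11^4=15
R4=M[4]=22
R4=22+14=36
R6=4+4=8
R0=10-2=8
CMP R0, 0  (cmp 8,0)
JGT L2: taken
R4=36^4=32
R4=M[8]=14
R4=14+14=28
R6=8+4=12
R0=8-2=6
CMP R0, 0  (cmp 6,0)
JGT L2: taken
R4=28^4=24
R4=M[12]=17
R4=17+14=31
R6=12+4=16
R0=6-2=4
CMP R0, 0  (cmp 4,0)
JGT L2: taken
R4=31^4=27
R4=M[16]=14
R4=14+14=28
R6=16+4=20
R0=4-2=2
CMP R0, 0  (cmp 2,0)
JGT L2: taken
R4=28^4=24
R4=M[20]=21
R4=21+14=35
R6=20+4=24
R0=2-2=0
CMP R0, 0  (cmp 0,0)
JGT L2: not taken
R4=35+18=53
STORE R4, [16] → M[16]=53
halt.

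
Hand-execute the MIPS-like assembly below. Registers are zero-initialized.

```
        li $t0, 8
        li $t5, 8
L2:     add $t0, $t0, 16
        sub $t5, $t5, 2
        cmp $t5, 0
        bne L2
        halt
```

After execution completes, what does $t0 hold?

$t0=8
$t5=8
$t0=8+16=24
$t5=8-2=6
cmp $t5, 0  (cmp 6,0)
bne L2: taken
$t0=24+16=40
$t5=6-2=4
cmp $t5, 0  (cmp 4,0)
bne L2: taken
$t0=40+16=56
$t5=4-2=2
cmp $t5, 0  (cmp 2,0)
bne L2: taken
$t0=56+16=72
$t5=2-2=0
cmp $t5, 0  (cmp 0,0)
bne L2: not taken
halt.

72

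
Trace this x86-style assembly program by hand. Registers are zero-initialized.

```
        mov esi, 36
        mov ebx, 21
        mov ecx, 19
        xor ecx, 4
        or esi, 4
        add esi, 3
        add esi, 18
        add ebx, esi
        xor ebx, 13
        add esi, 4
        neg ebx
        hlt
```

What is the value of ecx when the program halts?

23

esi=36
ebx=21
ecx=19
ecx=19^4=23
esi=36|4=36
esi=36+3=39
esi=39+18=57
ebx=21+57=78
ebx=78^13=67
esi=57+4=61
ebx=-(67)=-67
halt.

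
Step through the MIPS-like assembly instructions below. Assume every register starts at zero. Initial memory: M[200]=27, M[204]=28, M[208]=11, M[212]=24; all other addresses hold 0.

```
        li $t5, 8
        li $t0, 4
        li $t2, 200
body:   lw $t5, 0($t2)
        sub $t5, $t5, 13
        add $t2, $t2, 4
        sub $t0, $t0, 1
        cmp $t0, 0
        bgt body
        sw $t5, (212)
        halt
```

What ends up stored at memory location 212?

after li $t5, 8: $t5=8
after li $t0, 4: $t0=4
after li $t2, 200: $t2=200
after lw $t5, 0($t2): $t5=M[200]=27
after sub $t5, $t5, 13: $t5=27-13=14
after add $t2, $t2, 4: $t2=200+4=204
after sub $t0, $t0, 1: $t0=4-1=3
cmp $t0, 0  (cmp 3,0)
bgt body: taken
after lw $t5, 0($t2): $t5=M[204]=28
after sub $t5, $t5, 13: $t5=28-13=15
after add $t2, $t2, 4: $t2=204+4=208
after sub $t0, $t0, 1: $t0=3-1=2
cmp $t0, 0  (cmp 2,0)
bgt body: taken
after lw $t5, 0($t2): $t5=M[208]=11
after sub $t5, $t5, 13: $t5=11-13=-2
after add $t2, $t2, 4: $t2=208+4=212
after sub $t0, $t0, 1: $t0=2-1=1
cmp $t0, 0  (cmp 1,0)
bgt body: taken
after lw $t5, 0($t2): $t5=M[212]=24
after sub $t5, $t5, 13: $t5=24-13=11
after add $t2, $t2, 4: $t2=212+4=216
after sub $t0, $t0, 1: $t0=1-1=0
cmp $t0, 0  (cmp 0,0)
bgt body: not taken
sw $t5, (212) → M[212]=11
halt.

11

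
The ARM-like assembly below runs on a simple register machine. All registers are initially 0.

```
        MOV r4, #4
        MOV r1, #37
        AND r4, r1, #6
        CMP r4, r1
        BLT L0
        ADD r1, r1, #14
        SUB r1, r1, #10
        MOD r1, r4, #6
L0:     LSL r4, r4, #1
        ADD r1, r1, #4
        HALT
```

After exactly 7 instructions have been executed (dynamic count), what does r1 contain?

after MOV r4, #4: r4=4
after MOV r1, #37: r1=37
after AND r4, r1, #6: r4=37&6=4
CMP r4, r1  (cmp 4,37)
BLT L0: taken
after LSL r4, r4, #1: r4=4<<1=8
after ADD r1, r1, #4: r1=37+4=41
After step 7: r1 = 41.

41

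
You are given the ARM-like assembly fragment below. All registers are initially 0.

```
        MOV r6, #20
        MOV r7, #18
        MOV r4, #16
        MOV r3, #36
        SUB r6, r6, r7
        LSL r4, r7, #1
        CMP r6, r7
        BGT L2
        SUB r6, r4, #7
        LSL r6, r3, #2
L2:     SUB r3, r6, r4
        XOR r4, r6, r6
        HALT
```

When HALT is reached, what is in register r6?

MOV r6, #20 → r6=20
MOV r7, #18 → r7=18
MOV r4, #16 → r4=16
MOV r3, #36 → r3=36
SUB r6, r6, r7 → r6=20-18=2
LSL r4, r7, #1 → r4=18<<1=36
CMP r6, r7  (cmp 2,18)
BGT L2: not taken
SUB r6, r4, #7 → r6=36-7=29
LSL r6, r3, #2 → r6=36<<2=144
SUB r3, r6, r4 → r3=144-36=108
XOR r4, r6, r6 → r4=144^144=0
halt.

144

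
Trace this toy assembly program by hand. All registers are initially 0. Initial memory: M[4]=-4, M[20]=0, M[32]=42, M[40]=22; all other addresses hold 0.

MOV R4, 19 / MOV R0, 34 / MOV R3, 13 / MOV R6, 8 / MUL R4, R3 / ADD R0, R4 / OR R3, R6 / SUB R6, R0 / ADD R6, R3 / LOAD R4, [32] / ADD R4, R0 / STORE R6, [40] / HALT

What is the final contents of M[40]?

after MOV R4, 19: R4=19
after MOV R0, 34: R0=34
after MOV R3, 13: R3=13
after MOV R6, 8: R6=8
after MUL R4, R3: R4=19*13=247
after ADD R0, R4: R0=34+247=281
after OR R3, R6: R3=13|8=13
after SUB R6, R0: R6=8-281=-273
after ADD R6, R3: R6=(-273)+13=-260
after LOAD R4, [32]: R4=M[32]=42
after ADD R4, R0: R4=42+281=323
STORE R6, [40] → M[40]=-260
halt.

-260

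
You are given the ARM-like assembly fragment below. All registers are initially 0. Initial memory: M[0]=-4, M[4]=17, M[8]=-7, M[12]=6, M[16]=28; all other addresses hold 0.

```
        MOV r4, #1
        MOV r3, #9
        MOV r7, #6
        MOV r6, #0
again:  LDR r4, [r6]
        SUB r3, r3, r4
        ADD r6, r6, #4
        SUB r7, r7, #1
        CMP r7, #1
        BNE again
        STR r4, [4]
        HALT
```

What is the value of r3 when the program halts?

-31

MOV r4, #1 → r4=1
MOV r3, #9 → r3=9
MOV r7, #6 → r7=6
MOV r6, #0 → r6=0
LDR r4, [r6] → r4=M[0]=-4
SUB r3, r3, r4 → r3=9-(-4)=13
ADD r6, r6, #4 → r6=0+4=4
SUB r7, r7, #1 → r7=6-1=5
CMP r7, #1  (cmp 5,1)
BNE again: taken
LDR r4, [r6] → r4=M[4]=17
SUB r3, r3, r4 → r3=13-17=-4
ADD r6, r6, #4 → r6=4+4=8
SUB r7, r7, #1 → r7=5-1=4
CMP r7, #1  (cmp 4,1)
BNE again: taken
LDR r4, [r6] → r4=M[8]=-7
SUB r3, r3, r4 → r3=(-4)-(-7)=3
ADD r6, r6, #4 → r6=8+4=12
SUB r7, r7, #1 → r7=4-1=3
CMP r7, #1  (cmp 3,1)
BNE again: taken
LDR r4, [r6] → r4=M[12]=6
SUB r3, r3, r4 → r3=3-6=-3
ADD r6, r6, #4 → r6=12+4=16
SUB r7, r7, #1 → r7=3-1=2
CMP r7, #1  (cmp 2,1)
BNE again: taken
LDR r4, [r6] → r4=M[16]=28
SUB r3, r3, r4 → r3=(-3)-28=-31
ADD r6, r6, #4 → r6=16+4=20
SUB r7, r7, #1 → r7=2-1=1
CMP r7, #1  (cmp 1,1)
BNE again: not taken
STR r4, [4] → M[4]=28
halt.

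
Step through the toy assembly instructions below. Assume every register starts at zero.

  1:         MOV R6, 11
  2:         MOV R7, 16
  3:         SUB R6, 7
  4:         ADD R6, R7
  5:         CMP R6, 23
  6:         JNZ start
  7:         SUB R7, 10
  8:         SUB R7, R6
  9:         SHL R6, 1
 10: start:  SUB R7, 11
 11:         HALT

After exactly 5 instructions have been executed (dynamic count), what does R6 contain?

MOV R6, 11 → R6=11
MOV R7, 16 → R7=16
SUB R6, 7 → R6=11-7=4
ADD R6, R7 → R6=4+16=20
CMP R6, 23  (cmp 20,23)
After step 5: R6 = 20.

20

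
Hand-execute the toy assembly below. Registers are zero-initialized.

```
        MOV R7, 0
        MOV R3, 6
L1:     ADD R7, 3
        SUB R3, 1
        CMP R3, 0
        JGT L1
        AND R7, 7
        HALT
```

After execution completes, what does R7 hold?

2

R7=0
R3=6
R7=0+3=3
R3=6-1=5
CMP R3, 0  (cmp 5,0)
JGT L1: taken
R7=3+3=6
R3=5-1=4
CMP R3, 0  (cmp 4,0)
JGT L1: taken
R7=6+3=9
R3=4-1=3
CMP R3, 0  (cmp 3,0)
JGT L1: taken
R7=9+3=12
R3=3-1=2
CMP R3, 0  (cmp 2,0)
JGT L1: taken
R7=12+3=15
R3=2-1=1
CMP R3, 0  (cmp 1,0)
JGT L1: taken
R7=15+3=18
R3=1-1=0
CMP R3, 0  (cmp 0,0)
JGT L1: not taken
R7=18&7=2
halt.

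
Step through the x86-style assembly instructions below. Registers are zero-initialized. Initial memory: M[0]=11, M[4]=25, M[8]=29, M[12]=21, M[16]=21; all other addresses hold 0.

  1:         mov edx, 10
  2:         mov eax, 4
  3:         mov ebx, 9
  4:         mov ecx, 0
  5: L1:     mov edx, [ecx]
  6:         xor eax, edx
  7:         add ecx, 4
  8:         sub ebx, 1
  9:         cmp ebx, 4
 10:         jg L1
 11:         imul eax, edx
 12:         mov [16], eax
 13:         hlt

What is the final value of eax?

231

after mov edx, 10: edx=10
after mov eax, 4: eax=4
after mov ebx, 9: ebx=9
after mov ecx, 0: ecx=0
after mov edx, [ecx]: edx=M[0]=11
after xor eax, edx: eax=4^11=15
after add ecx, 4: ecx=0+4=4
after sub ebx, 1: ebx=9-1=8
cmp ebx, 4  (cmp 8,4)
jg L1: taken
after mov edx, [ecx]: edx=M[4]=25
after xor eax, edx: eax=15^25=22
after add ecx, 4: ecx=4+4=8
after sub ebx, 1: ebx=8-1=7
cmp ebx, 4  (cmp 7,4)
jg L1: taken
after mov edx, [ecx]: edx=M[8]=29
after xor eax, edx: eax=22^29=11
after add ecx, 4: ecx=8+4=12
after sub ebx, 1: ebx=7-1=6
cmp ebx, 4  (cmp 6,4)
jg L1: taken
after mov edx, [ecx]: edx=M[12]=21
after xor eax, edx: eax=11^21=30
after add ecx, 4: ecx=12+4=16
after sub ebx, 1: ebx=6-1=5
cmp ebx, 4  (cmp 5,4)
jg L1: taken
after mov edx, [ecx]: edx=M[16]=21
after xor eax, edx: eax=30^21=11
after add ecx, 4: ecx=16+4=20
after sub ebx, 1: ebx=5-1=4
cmp ebx, 4  (cmp 4,4)
jg L1: not taken
after imul eax, edx: eax=11*21=231
mov [16], eax → M[16]=231
halt.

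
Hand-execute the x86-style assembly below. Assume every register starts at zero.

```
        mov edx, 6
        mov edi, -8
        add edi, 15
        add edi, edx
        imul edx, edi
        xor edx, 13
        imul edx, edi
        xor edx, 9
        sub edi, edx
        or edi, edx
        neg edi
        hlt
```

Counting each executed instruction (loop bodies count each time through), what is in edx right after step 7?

edx=6
edi=-8
edi=(-8)+15=7
edi=7+6=13
edx=6*13=78
edx=78^13=67
edx=67*13=871
After step 7: edx = 871.

871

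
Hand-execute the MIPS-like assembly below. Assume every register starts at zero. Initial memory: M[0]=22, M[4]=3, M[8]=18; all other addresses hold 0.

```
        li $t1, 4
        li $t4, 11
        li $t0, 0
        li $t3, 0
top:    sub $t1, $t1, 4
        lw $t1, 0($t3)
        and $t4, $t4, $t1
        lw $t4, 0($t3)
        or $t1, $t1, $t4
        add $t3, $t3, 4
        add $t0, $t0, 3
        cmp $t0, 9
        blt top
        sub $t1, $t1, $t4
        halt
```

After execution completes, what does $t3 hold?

$t1=4
$t4=11
$t0=0
$t3=0
$t1=4-4=0
$t1=M[0]=22
$t4=11&22=2
$t4=M[0]=22
$t1=22|22=22
$t3=0+4=4
$t0=0+3=3
cmp $t0, 9  (cmp 3,9)
blt top: taken
$t1=22-4=18
$t1=M[4]=3
$t4=22&3=2
$t4=M[4]=3
$t1=3|3=3
$t3=4+4=8
$t0=3+3=6
cmp $t0, 9  (cmp 6,9)
blt top: taken
$t1=3-4=-1
$t1=M[8]=18
$t4=3&18=2
$t4=M[8]=18
$t1=18|18=18
$t3=8+4=12
$t0=6+3=9
cmp $t0, 9  (cmp 9,9)
blt top: not taken
$t1=18-18=0
halt.

12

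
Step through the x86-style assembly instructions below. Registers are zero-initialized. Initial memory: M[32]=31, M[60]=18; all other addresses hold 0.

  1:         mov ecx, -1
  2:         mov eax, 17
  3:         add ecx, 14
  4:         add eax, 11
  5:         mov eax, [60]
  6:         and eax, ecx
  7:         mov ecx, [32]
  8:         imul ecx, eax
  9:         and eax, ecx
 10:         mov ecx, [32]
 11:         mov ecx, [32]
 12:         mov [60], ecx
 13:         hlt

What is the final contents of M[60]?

31

after mov ecx, -1: ecx=-1
after mov eax, 17: eax=17
after add ecx, 14: ecx=(-1)+14=13
after add eax, 11: eax=17+11=28
after mov eax, [60]: eax=M[60]=18
after and eax, ecx: eax=18&13=0
after mov ecx, [32]: ecx=M[32]=31
after imul ecx, eax: ecx=31*0=0
after and eax, ecx: eax=0&0=0
after mov ecx, [32]: ecx=M[32]=31
after mov ecx, [32]: ecx=M[32]=31
mov [60], ecx → M[60]=31
halt.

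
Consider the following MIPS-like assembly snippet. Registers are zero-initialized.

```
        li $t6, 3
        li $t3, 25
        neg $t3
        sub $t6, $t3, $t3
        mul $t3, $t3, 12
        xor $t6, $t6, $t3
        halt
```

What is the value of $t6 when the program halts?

li $t6, 3 → $t6=3
li $t3, 25 → $t3=25
neg $t3 → $t3=-(25)=-25
sub $t6, $t3, $t3 → $t6=(-25)-(-25)=0
mul $t3, $t3, 12 → $t3=(-25)*12=-300
xor $t6, $t6, $t3 → $t6=0^(-300)=-300
halt.

-300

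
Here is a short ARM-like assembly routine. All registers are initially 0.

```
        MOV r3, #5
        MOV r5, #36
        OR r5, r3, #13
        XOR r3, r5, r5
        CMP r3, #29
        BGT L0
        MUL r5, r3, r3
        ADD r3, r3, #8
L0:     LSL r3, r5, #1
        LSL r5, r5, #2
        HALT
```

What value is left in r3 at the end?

after MOV r3, #5: r3=5
after MOV r5, #36: r5=36
after OR r5, r3, #13: r5=5|13=13
after XOR r3, r5, r5: r3=13^13=0
CMP r3, #29  (cmp 0,29)
BGT L0: not taken
after MUL r5, r3, r3: r5=0*0=0
after ADD r3, r3, #8: r3=0+8=8
after LSL r3, r5, #1: r3=0<<1=0
after LSL r5, r5, #2: r5=0<<2=0
halt.

0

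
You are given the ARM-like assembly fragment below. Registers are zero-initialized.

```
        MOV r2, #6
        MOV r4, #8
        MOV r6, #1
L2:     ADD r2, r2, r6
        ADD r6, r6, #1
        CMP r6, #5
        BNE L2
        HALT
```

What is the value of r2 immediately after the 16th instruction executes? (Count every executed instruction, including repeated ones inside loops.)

r2=6
r4=8
r6=1
r2=6+1=7
r6=1+1=2
CMP r6, #5  (cmp 2,5)
BNE L2: taken
r2=7+2=9
r6=2+1=3
CMP r6, #5  (cmp 3,5)
BNE L2: taken
r2=9+3=12
r6=3+1=4
CMP r6, #5  (cmp 4,5)
BNE L2: taken
r2=12+4=16
After step 16: r2 = 16.

16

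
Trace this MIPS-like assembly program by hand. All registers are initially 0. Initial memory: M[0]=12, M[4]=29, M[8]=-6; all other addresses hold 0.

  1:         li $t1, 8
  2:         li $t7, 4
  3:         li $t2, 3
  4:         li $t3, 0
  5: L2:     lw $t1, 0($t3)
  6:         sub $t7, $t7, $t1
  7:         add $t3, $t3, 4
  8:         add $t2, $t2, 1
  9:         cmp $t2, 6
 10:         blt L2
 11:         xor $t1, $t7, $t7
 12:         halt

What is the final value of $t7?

-31

li $t1, 8 → $t1=8
li $t7, 4 → $t7=4
li $t2, 3 → $t2=3
li $t3, 0 → $t3=0
lw $t1, 0($t3) → $t1=M[0]=12
sub $t7, $t7, $t1 → $t7=4-12=-8
add $t3, $t3, 4 → $t3=0+4=4
add $t2, $t2, 1 → $t2=3+1=4
cmp $t2, 6  (cmp 4,6)
blt L2: taken
lw $t1, 0($t3) → $t1=M[4]=29
sub $t7, $t7, $t1 → $t7=(-8)-29=-37
add $t3, $t3, 4 → $t3=4+4=8
add $t2, $t2, 1 → $t2=4+1=5
cmp $t2, 6  (cmp 5,6)
blt L2: taken
lw $t1, 0($t3) → $t1=M[8]=-6
sub $t7, $t7, $t1 → $t7=(-37)-(-6)=-31
add $t3, $t3, 4 → $t3=8+4=12
add $t2, $t2, 1 → $t2=5+1=6
cmp $t2, 6  (cmp 6,6)
blt L2: not taken
xor $t1, $t7, $t7 → $t1=(-31)^(-31)=0
halt.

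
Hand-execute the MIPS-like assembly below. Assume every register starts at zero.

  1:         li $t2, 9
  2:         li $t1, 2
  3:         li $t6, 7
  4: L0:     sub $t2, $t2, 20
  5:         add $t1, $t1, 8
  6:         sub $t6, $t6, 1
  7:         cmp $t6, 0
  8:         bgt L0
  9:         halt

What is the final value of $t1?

li $t2, 9 → $t2=9
li $t1, 2 → $t1=2
li $t6, 7 → $t6=7
sub $t2, $t2, 20 → $t2=9-20=-11
add $t1, $t1, 8 → $t1=2+8=10
sub $t6, $t6, 1 → $t6=7-1=6
cmp $t6, 0  (cmp 6,0)
bgt L0: taken
sub $t2, $t2, 20 → $t2=(-11)-20=-31
add $t1, $t1, 8 → $t1=10+8=18
sub $t6, $t6, 1 → $t6=6-1=5
cmp $t6, 0  (cmp 5,0)
bgt L0: taken
sub $t2, $t2, 20 → $t2=(-31)-20=-51
add $t1, $t1, 8 → $t1=18+8=26
sub $t6, $t6, 1 → $t6=5-1=4
cmp $t6, 0  (cmp 4,0)
bgt L0: taken
sub $t2, $t2, 20 → $t2=(-51)-20=-71
add $t1, $t1, 8 → $t1=26+8=34
sub $t6, $t6, 1 → $t6=4-1=3
cmp $t6, 0  (cmp 3,0)
bgt L0: taken
sub $t2, $t2, 20 → $t2=(-71)-20=-91
add $t1, $t1, 8 → $t1=34+8=42
sub $t6, $t6, 1 → $t6=3-1=2
cmp $t6, 0  (cmp 2,0)
bgt L0: taken
sub $t2, $t2, 20 → $t2=(-91)-20=-111
add $t1, $t1, 8 → $t1=42+8=50
sub $t6, $t6, 1 → $t6=2-1=1
cmp $t6, 0  (cmp 1,0)
bgt L0: taken
sub $t2, $t2, 20 → $t2=(-111)-20=-131
add $t1, $t1, 8 → $t1=50+8=58
sub $t6, $t6, 1 → $t6=1-1=0
cmp $t6, 0  (cmp 0,0)
bgt L0: not taken
halt.

58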